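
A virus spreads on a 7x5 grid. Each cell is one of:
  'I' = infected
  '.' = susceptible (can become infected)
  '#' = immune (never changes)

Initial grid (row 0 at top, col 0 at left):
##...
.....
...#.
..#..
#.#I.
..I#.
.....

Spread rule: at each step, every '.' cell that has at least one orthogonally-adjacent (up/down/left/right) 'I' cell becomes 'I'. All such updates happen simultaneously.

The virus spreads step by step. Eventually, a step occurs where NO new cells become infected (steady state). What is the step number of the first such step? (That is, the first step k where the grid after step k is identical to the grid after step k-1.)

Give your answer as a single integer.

Answer: 8

Derivation:
Step 0 (initial): 2 infected
Step 1: +4 new -> 6 infected
Step 2: +6 new -> 12 infected
Step 3: +4 new -> 16 infected
Step 4: +3 new -> 19 infected
Step 5: +5 new -> 24 infected
Step 6: +3 new -> 27 infected
Step 7: +1 new -> 28 infected
Step 8: +0 new -> 28 infected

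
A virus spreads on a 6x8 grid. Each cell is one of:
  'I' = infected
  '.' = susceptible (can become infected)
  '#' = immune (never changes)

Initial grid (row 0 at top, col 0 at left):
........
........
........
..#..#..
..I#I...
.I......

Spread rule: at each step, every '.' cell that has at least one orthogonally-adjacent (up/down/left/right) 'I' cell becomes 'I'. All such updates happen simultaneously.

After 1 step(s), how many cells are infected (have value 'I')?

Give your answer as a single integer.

Step 0 (initial): 3 infected
Step 1: +6 new -> 9 infected

Answer: 9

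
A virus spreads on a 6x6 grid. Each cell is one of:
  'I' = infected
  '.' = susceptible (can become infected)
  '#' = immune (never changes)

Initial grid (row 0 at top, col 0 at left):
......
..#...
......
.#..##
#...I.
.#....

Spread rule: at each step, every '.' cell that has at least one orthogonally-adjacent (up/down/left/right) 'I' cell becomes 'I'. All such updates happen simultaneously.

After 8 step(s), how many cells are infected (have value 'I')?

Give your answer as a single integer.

Answer: 29

Derivation:
Step 0 (initial): 1 infected
Step 1: +3 new -> 4 infected
Step 2: +4 new -> 8 infected
Step 3: +4 new -> 12 infected
Step 4: +3 new -> 15 infected
Step 5: +4 new -> 19 infected
Step 6: +5 new -> 24 infected
Step 7: +4 new -> 28 infected
Step 8: +1 new -> 29 infected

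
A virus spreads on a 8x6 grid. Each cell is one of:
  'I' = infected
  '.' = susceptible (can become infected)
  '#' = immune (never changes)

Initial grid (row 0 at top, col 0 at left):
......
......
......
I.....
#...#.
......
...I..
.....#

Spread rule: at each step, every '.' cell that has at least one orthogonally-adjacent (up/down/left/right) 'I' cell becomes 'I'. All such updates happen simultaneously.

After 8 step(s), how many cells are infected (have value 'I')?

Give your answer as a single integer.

Step 0 (initial): 2 infected
Step 1: +6 new -> 8 infected
Step 2: +11 new -> 19 infected
Step 3: +9 new -> 28 infected
Step 4: +7 new -> 35 infected
Step 5: +4 new -> 39 infected
Step 6: +3 new -> 42 infected
Step 7: +2 new -> 44 infected
Step 8: +1 new -> 45 infected

Answer: 45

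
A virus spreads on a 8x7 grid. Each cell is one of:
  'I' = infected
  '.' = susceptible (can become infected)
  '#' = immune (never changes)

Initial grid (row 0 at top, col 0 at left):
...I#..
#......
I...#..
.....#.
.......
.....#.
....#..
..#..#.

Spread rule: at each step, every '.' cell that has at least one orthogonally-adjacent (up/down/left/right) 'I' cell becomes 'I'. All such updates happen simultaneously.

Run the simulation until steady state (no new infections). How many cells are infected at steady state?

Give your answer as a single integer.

Answer: 48

Derivation:
Step 0 (initial): 2 infected
Step 1: +4 new -> 6 infected
Step 2: +8 new -> 14 infected
Step 3: +6 new -> 20 infected
Step 4: +8 new -> 28 infected
Step 5: +7 new -> 35 infected
Step 6: +6 new -> 41 infected
Step 7: +2 new -> 43 infected
Step 8: +2 new -> 45 infected
Step 9: +1 new -> 46 infected
Step 10: +2 new -> 48 infected
Step 11: +0 new -> 48 infected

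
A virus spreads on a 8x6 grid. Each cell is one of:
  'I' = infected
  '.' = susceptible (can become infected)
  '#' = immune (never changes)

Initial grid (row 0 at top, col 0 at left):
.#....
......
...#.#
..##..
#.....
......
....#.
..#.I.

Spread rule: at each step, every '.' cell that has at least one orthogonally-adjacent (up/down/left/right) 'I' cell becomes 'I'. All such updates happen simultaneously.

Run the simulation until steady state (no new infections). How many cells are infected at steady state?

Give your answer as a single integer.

Answer: 40

Derivation:
Step 0 (initial): 1 infected
Step 1: +2 new -> 3 infected
Step 2: +2 new -> 5 infected
Step 3: +3 new -> 8 infected
Step 4: +5 new -> 13 infected
Step 5: +6 new -> 19 infected
Step 6: +4 new -> 23 infected
Step 7: +2 new -> 25 infected
Step 8: +3 new -> 28 infected
Step 9: +6 new -> 34 infected
Step 10: +4 new -> 38 infected
Step 11: +2 new -> 40 infected
Step 12: +0 new -> 40 infected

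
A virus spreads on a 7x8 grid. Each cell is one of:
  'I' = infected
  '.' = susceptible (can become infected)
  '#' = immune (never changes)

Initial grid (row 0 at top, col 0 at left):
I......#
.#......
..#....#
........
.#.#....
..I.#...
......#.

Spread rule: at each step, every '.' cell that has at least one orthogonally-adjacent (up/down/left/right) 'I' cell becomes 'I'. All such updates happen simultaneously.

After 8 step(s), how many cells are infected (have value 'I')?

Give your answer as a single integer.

Answer: 48

Derivation:
Step 0 (initial): 2 infected
Step 1: +6 new -> 8 infected
Step 2: +6 new -> 14 infected
Step 3: +9 new -> 23 infected
Step 4: +5 new -> 28 infected
Step 5: +6 new -> 34 infected
Step 6: +6 new -> 40 infected
Step 7: +5 new -> 45 infected
Step 8: +3 new -> 48 infected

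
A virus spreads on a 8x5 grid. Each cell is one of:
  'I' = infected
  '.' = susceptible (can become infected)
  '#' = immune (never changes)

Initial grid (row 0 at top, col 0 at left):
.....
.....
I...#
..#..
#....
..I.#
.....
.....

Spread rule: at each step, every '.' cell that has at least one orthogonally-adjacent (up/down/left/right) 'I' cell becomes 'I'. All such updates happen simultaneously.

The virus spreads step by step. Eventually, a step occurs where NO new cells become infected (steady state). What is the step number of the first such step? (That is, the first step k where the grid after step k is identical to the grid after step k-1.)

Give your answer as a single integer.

Step 0 (initial): 2 infected
Step 1: +7 new -> 9 infected
Step 2: +10 new -> 19 infected
Step 3: +9 new -> 28 infected
Step 4: +5 new -> 33 infected
Step 5: +2 new -> 35 infected
Step 6: +1 new -> 36 infected
Step 7: +0 new -> 36 infected

Answer: 7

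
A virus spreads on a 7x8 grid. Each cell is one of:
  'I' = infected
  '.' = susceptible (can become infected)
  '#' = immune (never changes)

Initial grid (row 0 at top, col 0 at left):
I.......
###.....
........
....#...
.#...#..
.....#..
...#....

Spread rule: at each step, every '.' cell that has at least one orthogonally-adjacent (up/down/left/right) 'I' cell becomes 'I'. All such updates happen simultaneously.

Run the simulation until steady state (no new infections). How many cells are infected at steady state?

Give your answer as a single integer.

Step 0 (initial): 1 infected
Step 1: +1 new -> 2 infected
Step 2: +1 new -> 3 infected
Step 3: +1 new -> 4 infected
Step 4: +2 new -> 6 infected
Step 5: +3 new -> 9 infected
Step 6: +5 new -> 14 infected
Step 7: +6 new -> 20 infected
Step 8: +8 new -> 28 infected
Step 9: +5 new -> 33 infected
Step 10: +6 new -> 39 infected
Step 11: +5 new -> 44 infected
Step 12: +3 new -> 47 infected
Step 13: +1 new -> 48 infected
Step 14: +0 new -> 48 infected

Answer: 48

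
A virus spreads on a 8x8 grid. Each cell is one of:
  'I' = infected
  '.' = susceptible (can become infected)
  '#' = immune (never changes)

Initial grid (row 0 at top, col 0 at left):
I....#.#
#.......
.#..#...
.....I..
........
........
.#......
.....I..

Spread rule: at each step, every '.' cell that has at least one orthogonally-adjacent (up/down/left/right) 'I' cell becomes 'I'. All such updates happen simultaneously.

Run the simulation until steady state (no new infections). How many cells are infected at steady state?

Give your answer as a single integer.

Step 0 (initial): 3 infected
Step 1: +8 new -> 11 infected
Step 2: +13 new -> 24 infected
Step 3: +14 new -> 38 infected
Step 4: +11 new -> 49 infected
Step 5: +4 new -> 53 infected
Step 6: +4 new -> 57 infected
Step 7: +1 new -> 58 infected
Step 8: +0 new -> 58 infected

Answer: 58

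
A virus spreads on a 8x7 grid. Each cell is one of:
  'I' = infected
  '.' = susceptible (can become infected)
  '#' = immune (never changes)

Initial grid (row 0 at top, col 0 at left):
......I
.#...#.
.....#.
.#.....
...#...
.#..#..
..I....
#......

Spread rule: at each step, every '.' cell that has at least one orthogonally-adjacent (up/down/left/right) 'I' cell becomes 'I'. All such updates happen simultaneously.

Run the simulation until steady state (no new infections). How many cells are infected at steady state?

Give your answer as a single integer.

Answer: 48

Derivation:
Step 0 (initial): 2 infected
Step 1: +6 new -> 8 infected
Step 2: +8 new -> 16 infected
Step 3: +8 new -> 24 infected
Step 4: +11 new -> 35 infected
Step 5: +9 new -> 44 infected
Step 6: +3 new -> 47 infected
Step 7: +1 new -> 48 infected
Step 8: +0 new -> 48 infected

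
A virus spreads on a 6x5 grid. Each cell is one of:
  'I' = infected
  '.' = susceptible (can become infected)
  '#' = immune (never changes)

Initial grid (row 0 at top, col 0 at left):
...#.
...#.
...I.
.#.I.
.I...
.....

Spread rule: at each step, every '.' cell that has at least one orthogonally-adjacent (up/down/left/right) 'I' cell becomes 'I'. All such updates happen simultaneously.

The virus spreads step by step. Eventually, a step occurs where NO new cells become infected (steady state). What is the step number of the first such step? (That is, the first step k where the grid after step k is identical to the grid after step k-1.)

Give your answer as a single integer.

Step 0 (initial): 3 infected
Step 1: +8 new -> 11 infected
Step 2: +8 new -> 19 infected
Step 3: +5 new -> 24 infected
Step 4: +2 new -> 26 infected
Step 5: +1 new -> 27 infected
Step 6: +0 new -> 27 infected

Answer: 6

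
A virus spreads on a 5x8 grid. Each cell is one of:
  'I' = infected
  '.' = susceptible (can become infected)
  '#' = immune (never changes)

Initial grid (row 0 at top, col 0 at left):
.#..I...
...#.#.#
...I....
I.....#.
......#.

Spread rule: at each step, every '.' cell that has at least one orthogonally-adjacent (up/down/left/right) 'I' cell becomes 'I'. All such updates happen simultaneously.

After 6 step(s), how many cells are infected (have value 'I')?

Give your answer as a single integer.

Step 0 (initial): 3 infected
Step 1: +9 new -> 12 infected
Step 2: +10 new -> 22 infected
Step 3: +8 new -> 30 infected
Step 4: +2 new -> 32 infected
Step 5: +1 new -> 33 infected
Step 6: +1 new -> 34 infected

Answer: 34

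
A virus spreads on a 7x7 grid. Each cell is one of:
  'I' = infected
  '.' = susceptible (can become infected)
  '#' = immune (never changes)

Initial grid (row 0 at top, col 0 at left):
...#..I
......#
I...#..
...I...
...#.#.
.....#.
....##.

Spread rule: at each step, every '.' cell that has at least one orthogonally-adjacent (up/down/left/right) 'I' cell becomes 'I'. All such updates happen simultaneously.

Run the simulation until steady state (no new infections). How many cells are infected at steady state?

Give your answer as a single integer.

Step 0 (initial): 3 infected
Step 1: +7 new -> 10 infected
Step 2: +11 new -> 21 infected
Step 3: +9 new -> 30 infected
Step 4: +7 new -> 37 infected
Step 5: +3 new -> 40 infected
Step 6: +1 new -> 41 infected
Step 7: +0 new -> 41 infected

Answer: 41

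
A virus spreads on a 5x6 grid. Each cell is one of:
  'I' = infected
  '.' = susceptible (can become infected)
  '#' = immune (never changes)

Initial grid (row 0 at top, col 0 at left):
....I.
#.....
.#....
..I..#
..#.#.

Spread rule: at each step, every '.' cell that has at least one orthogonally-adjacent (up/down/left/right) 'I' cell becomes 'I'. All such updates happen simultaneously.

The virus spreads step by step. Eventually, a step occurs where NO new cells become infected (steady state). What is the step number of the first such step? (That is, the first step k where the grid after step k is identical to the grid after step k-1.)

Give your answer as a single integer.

Answer: 5

Derivation:
Step 0 (initial): 2 infected
Step 1: +6 new -> 8 infected
Step 2: +10 new -> 18 infected
Step 3: +5 new -> 23 infected
Step 4: +1 new -> 24 infected
Step 5: +0 new -> 24 infected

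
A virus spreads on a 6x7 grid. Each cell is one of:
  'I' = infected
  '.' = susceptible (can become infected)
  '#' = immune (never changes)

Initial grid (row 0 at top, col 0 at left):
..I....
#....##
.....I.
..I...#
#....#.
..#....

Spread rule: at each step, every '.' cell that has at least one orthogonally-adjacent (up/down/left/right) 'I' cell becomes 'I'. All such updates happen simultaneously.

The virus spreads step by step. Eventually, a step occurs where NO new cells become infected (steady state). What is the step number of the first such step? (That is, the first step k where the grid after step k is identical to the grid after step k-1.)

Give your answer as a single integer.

Step 0 (initial): 3 infected
Step 1: +10 new -> 13 infected
Step 2: +11 new -> 24 infected
Step 3: +5 new -> 29 infected
Step 4: +3 new -> 32 infected
Step 5: +1 new -> 33 infected
Step 6: +1 new -> 34 infected
Step 7: +1 new -> 35 infected
Step 8: +0 new -> 35 infected

Answer: 8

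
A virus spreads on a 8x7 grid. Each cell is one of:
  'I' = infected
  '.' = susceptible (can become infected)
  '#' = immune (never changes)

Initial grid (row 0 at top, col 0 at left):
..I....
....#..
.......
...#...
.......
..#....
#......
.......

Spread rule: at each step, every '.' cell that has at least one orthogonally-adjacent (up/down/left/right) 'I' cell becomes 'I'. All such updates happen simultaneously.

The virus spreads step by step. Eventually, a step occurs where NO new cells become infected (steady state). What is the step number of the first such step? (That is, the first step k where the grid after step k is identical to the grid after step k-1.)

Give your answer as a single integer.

Step 0 (initial): 1 infected
Step 1: +3 new -> 4 infected
Step 2: +5 new -> 9 infected
Step 3: +5 new -> 14 infected
Step 4: +6 new -> 20 infected
Step 5: +6 new -> 26 infected
Step 6: +6 new -> 32 infected
Step 7: +6 new -> 38 infected
Step 8: +6 new -> 44 infected
Step 9: +5 new -> 49 infected
Step 10: +2 new -> 51 infected
Step 11: +1 new -> 52 infected
Step 12: +0 new -> 52 infected

Answer: 12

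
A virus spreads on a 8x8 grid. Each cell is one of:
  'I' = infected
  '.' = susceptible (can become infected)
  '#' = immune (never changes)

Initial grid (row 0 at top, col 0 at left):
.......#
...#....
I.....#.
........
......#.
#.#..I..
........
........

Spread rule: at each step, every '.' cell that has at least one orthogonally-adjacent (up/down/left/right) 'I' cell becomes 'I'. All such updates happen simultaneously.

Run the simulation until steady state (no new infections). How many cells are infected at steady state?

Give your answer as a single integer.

Answer: 58

Derivation:
Step 0 (initial): 2 infected
Step 1: +7 new -> 9 infected
Step 2: +12 new -> 21 infected
Step 3: +14 new -> 35 infected
Step 4: +10 new -> 45 infected
Step 5: +7 new -> 52 infected
Step 6: +5 new -> 57 infected
Step 7: +1 new -> 58 infected
Step 8: +0 new -> 58 infected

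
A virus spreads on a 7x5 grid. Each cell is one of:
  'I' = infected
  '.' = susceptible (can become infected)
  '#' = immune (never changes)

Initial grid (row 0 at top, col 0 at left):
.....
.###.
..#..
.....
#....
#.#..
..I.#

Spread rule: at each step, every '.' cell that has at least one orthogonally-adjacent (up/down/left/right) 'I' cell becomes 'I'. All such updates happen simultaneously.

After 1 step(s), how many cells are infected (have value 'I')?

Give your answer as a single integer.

Step 0 (initial): 1 infected
Step 1: +2 new -> 3 infected

Answer: 3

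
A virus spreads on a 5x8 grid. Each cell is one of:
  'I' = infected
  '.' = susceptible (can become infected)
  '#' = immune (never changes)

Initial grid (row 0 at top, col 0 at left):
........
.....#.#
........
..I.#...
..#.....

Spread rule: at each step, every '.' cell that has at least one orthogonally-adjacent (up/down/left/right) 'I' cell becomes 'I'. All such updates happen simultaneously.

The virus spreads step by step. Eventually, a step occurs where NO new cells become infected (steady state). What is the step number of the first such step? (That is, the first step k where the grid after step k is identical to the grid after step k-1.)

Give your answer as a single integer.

Step 0 (initial): 1 infected
Step 1: +3 new -> 4 infected
Step 2: +6 new -> 10 infected
Step 3: +7 new -> 17 infected
Step 4: +6 new -> 23 infected
Step 5: +5 new -> 28 infected
Step 6: +5 new -> 33 infected
Step 7: +2 new -> 35 infected
Step 8: +1 new -> 36 infected
Step 9: +0 new -> 36 infected

Answer: 9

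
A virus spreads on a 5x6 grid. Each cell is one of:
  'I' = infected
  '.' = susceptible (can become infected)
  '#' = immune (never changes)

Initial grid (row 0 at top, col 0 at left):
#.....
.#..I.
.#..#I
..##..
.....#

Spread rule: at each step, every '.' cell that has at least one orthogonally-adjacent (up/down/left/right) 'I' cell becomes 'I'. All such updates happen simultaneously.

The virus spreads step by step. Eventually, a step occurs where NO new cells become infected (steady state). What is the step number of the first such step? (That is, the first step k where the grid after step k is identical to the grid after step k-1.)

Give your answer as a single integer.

Answer: 11

Derivation:
Step 0 (initial): 2 infected
Step 1: +4 new -> 6 infected
Step 2: +5 new -> 11 infected
Step 3: +3 new -> 14 infected
Step 4: +2 new -> 16 infected
Step 5: +1 new -> 17 infected
Step 6: +1 new -> 18 infected
Step 7: +2 new -> 20 infected
Step 8: +1 new -> 21 infected
Step 9: +1 new -> 22 infected
Step 10: +1 new -> 23 infected
Step 11: +0 new -> 23 infected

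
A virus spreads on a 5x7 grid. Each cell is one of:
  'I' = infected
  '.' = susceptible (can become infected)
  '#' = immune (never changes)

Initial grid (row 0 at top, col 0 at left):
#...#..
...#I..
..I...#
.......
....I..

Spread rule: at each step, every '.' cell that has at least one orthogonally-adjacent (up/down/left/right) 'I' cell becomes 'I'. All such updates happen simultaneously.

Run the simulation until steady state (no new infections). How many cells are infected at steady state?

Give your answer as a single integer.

Answer: 31

Derivation:
Step 0 (initial): 3 infected
Step 1: +9 new -> 12 infected
Step 2: +11 new -> 23 infected
Step 3: +7 new -> 30 infected
Step 4: +1 new -> 31 infected
Step 5: +0 new -> 31 infected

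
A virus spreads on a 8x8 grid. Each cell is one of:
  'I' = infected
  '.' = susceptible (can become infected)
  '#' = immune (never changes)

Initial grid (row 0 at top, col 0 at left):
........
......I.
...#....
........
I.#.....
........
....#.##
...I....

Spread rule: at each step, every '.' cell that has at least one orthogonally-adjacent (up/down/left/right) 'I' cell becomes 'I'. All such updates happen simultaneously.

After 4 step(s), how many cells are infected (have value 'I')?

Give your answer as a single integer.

Answer: 56

Derivation:
Step 0 (initial): 3 infected
Step 1: +10 new -> 13 infected
Step 2: +14 new -> 27 infected
Step 3: +16 new -> 43 infected
Step 4: +13 new -> 56 infected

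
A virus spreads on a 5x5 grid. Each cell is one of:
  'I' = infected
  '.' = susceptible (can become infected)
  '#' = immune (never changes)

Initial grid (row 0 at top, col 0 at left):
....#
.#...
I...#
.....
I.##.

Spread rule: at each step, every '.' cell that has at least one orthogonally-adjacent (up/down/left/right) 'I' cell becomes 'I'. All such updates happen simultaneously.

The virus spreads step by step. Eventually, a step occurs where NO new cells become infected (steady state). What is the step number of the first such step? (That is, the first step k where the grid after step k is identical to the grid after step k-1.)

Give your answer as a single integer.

Step 0 (initial): 2 infected
Step 1: +4 new -> 6 infected
Step 2: +3 new -> 9 infected
Step 3: +4 new -> 13 infected
Step 4: +3 new -> 16 infected
Step 5: +3 new -> 19 infected
Step 6: +1 new -> 20 infected
Step 7: +0 new -> 20 infected

Answer: 7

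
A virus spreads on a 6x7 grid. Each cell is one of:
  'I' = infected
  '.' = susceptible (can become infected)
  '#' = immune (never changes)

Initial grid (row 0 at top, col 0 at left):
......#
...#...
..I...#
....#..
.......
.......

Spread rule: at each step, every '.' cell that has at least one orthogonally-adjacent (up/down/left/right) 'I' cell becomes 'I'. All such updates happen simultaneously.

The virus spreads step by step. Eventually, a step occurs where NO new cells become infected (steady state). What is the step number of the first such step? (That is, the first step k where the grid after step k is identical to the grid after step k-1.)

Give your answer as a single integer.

Step 0 (initial): 1 infected
Step 1: +4 new -> 5 infected
Step 2: +7 new -> 12 infected
Step 3: +9 new -> 21 infected
Step 4: +8 new -> 29 infected
Step 5: +6 new -> 35 infected
Step 6: +2 new -> 37 infected
Step 7: +1 new -> 38 infected
Step 8: +0 new -> 38 infected

Answer: 8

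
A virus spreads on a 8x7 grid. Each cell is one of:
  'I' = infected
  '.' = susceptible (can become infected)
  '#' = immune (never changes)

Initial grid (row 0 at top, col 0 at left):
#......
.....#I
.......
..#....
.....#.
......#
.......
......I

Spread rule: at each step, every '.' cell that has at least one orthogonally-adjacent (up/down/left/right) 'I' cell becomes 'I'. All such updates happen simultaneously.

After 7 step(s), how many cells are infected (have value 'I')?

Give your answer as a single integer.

Answer: 46

Derivation:
Step 0 (initial): 2 infected
Step 1: +4 new -> 6 infected
Step 2: +5 new -> 11 infected
Step 3: +7 new -> 18 infected
Step 4: +7 new -> 25 infected
Step 5: +8 new -> 33 infected
Step 6: +7 new -> 40 infected
Step 7: +6 new -> 46 infected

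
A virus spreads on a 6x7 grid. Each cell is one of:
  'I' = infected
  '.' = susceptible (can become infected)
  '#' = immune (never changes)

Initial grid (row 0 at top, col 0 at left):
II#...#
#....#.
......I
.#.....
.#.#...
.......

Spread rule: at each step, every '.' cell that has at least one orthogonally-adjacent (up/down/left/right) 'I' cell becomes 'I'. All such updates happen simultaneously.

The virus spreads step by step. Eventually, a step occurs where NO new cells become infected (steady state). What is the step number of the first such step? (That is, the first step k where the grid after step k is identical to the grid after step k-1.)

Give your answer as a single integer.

Step 0 (initial): 3 infected
Step 1: +4 new -> 7 infected
Step 2: +5 new -> 12 infected
Step 3: +8 new -> 20 infected
Step 4: +7 new -> 27 infected
Step 5: +4 new -> 31 infected
Step 6: +3 new -> 34 infected
Step 7: +1 new -> 35 infected
Step 8: +0 new -> 35 infected

Answer: 8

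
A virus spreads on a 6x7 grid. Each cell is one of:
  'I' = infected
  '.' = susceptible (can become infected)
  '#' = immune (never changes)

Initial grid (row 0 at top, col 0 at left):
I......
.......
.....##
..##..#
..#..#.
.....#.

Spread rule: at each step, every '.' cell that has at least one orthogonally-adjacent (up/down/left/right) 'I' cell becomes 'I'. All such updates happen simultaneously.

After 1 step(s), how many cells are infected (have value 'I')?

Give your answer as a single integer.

Answer: 3

Derivation:
Step 0 (initial): 1 infected
Step 1: +2 new -> 3 infected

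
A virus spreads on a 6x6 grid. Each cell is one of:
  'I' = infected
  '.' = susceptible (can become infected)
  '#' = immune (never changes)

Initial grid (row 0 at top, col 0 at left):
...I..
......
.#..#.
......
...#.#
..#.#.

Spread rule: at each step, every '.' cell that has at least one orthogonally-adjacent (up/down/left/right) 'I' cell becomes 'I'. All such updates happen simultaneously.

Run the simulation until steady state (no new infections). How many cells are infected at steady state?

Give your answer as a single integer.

Step 0 (initial): 1 infected
Step 1: +3 new -> 4 infected
Step 2: +5 new -> 9 infected
Step 3: +5 new -> 14 infected
Step 4: +4 new -> 18 infected
Step 5: +5 new -> 23 infected
Step 6: +2 new -> 25 infected
Step 7: +2 new -> 27 infected
Step 8: +1 new -> 28 infected
Step 9: +0 new -> 28 infected

Answer: 28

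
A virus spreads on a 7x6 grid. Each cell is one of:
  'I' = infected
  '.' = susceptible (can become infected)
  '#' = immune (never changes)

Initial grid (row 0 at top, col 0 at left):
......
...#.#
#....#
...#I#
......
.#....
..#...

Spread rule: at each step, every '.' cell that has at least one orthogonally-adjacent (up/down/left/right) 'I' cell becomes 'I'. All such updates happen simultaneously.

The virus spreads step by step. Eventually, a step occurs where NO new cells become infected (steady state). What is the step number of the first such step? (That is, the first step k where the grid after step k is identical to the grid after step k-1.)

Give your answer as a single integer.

Answer: 9

Derivation:
Step 0 (initial): 1 infected
Step 1: +2 new -> 3 infected
Step 2: +5 new -> 8 infected
Step 3: +6 new -> 14 infected
Step 4: +9 new -> 23 infected
Step 5: +4 new -> 27 infected
Step 6: +4 new -> 31 infected
Step 7: +2 new -> 33 infected
Step 8: +1 new -> 34 infected
Step 9: +0 new -> 34 infected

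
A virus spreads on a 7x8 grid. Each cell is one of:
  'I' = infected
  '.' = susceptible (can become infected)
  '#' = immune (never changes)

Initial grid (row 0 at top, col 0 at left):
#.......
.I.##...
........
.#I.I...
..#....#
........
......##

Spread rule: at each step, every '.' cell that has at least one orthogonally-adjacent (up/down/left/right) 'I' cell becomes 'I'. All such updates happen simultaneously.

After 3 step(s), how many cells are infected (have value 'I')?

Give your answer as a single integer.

Step 0 (initial): 3 infected
Step 1: +9 new -> 12 infected
Step 2: +8 new -> 20 infected
Step 3: +9 new -> 29 infected

Answer: 29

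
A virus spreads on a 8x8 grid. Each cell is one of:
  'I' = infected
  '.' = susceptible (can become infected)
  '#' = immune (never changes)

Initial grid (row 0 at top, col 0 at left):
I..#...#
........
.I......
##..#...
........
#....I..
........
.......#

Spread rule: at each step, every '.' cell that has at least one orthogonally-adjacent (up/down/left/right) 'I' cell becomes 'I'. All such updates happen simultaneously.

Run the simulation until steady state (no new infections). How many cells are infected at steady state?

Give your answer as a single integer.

Step 0 (initial): 3 infected
Step 1: +9 new -> 12 infected
Step 2: +12 new -> 24 infected
Step 3: +13 new -> 37 infected
Step 4: +8 new -> 45 infected
Step 5: +7 new -> 52 infected
Step 6: +4 new -> 56 infected
Step 7: +1 new -> 57 infected
Step 8: +0 new -> 57 infected

Answer: 57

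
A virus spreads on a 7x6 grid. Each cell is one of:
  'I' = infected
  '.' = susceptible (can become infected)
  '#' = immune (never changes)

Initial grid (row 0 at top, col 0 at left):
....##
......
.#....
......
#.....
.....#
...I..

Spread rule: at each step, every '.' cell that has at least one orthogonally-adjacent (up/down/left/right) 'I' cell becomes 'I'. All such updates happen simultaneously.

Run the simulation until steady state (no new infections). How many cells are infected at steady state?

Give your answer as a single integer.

Answer: 37

Derivation:
Step 0 (initial): 1 infected
Step 1: +3 new -> 4 infected
Step 2: +5 new -> 9 infected
Step 3: +5 new -> 14 infected
Step 4: +6 new -> 20 infected
Step 5: +5 new -> 25 infected
Step 6: +5 new -> 30 infected
Step 7: +4 new -> 34 infected
Step 8: +2 new -> 36 infected
Step 9: +1 new -> 37 infected
Step 10: +0 new -> 37 infected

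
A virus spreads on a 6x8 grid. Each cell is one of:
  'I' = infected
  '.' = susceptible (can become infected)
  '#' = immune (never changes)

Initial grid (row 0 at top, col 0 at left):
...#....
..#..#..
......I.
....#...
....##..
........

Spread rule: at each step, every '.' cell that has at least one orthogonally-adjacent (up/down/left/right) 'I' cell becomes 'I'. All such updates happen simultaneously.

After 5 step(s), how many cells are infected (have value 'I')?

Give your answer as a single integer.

Step 0 (initial): 1 infected
Step 1: +4 new -> 5 infected
Step 2: +6 new -> 11 infected
Step 3: +6 new -> 17 infected
Step 4: +6 new -> 23 infected
Step 5: +4 new -> 27 infected

Answer: 27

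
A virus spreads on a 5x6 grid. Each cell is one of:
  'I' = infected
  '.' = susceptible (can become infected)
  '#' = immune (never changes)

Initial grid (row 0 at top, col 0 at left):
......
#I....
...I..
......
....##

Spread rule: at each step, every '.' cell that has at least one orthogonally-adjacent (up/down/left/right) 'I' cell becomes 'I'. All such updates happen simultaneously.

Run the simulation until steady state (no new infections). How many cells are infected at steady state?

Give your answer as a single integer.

Step 0 (initial): 2 infected
Step 1: +7 new -> 9 infected
Step 2: +10 new -> 19 infected
Step 3: +6 new -> 25 infected
Step 4: +2 new -> 27 infected
Step 5: +0 new -> 27 infected

Answer: 27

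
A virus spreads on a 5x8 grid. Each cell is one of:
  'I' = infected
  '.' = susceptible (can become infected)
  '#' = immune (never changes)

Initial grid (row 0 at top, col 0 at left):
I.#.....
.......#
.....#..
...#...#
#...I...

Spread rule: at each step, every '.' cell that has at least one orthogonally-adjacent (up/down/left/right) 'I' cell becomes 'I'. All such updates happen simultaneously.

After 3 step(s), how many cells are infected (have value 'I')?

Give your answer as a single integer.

Answer: 22

Derivation:
Step 0 (initial): 2 infected
Step 1: +5 new -> 7 infected
Step 2: +6 new -> 13 infected
Step 3: +9 new -> 22 infected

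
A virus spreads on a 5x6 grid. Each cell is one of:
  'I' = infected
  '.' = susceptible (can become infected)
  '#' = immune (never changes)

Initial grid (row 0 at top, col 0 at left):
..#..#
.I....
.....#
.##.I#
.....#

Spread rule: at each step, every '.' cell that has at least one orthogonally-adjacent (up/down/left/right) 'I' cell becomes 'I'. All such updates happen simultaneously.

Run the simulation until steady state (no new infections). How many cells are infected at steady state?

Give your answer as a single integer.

Step 0 (initial): 2 infected
Step 1: +7 new -> 9 infected
Step 2: +7 new -> 16 infected
Step 3: +5 new -> 21 infected
Step 4: +2 new -> 23 infected
Step 5: +0 new -> 23 infected

Answer: 23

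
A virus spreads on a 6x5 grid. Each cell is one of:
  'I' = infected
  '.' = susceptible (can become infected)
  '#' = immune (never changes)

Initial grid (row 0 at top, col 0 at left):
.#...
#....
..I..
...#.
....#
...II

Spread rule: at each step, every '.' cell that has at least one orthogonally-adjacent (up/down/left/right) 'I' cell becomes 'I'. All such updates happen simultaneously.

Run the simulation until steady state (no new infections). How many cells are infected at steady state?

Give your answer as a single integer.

Answer: 25

Derivation:
Step 0 (initial): 3 infected
Step 1: +6 new -> 9 infected
Step 2: +8 new -> 17 infected
Step 3: +6 new -> 23 infected
Step 4: +2 new -> 25 infected
Step 5: +0 new -> 25 infected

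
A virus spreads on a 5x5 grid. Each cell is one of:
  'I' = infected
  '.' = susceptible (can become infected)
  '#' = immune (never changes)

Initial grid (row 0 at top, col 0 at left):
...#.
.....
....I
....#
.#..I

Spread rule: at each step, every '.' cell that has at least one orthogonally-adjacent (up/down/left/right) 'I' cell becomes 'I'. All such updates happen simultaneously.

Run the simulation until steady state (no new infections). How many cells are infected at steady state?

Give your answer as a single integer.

Step 0 (initial): 2 infected
Step 1: +3 new -> 5 infected
Step 2: +5 new -> 10 infected
Step 3: +3 new -> 13 infected
Step 4: +4 new -> 17 infected
Step 5: +3 new -> 20 infected
Step 6: +2 new -> 22 infected
Step 7: +0 new -> 22 infected

Answer: 22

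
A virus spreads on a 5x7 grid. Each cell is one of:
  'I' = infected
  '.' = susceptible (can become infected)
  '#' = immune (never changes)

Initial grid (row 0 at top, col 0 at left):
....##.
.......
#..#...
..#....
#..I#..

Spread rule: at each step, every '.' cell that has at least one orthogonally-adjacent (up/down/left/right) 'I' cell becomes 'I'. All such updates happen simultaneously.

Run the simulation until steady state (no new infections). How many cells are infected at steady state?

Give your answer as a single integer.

Step 0 (initial): 1 infected
Step 1: +2 new -> 3 infected
Step 2: +2 new -> 5 infected
Step 3: +3 new -> 8 infected
Step 4: +6 new -> 14 infected
Step 5: +6 new -> 20 infected
Step 6: +5 new -> 25 infected
Step 7: +3 new -> 28 infected
Step 8: +0 new -> 28 infected

Answer: 28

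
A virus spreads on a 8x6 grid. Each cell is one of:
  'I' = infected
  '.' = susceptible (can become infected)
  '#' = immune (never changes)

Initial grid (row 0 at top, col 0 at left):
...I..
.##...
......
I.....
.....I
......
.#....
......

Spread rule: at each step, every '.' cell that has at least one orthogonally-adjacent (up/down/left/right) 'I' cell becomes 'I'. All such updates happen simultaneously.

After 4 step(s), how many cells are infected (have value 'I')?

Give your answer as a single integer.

Answer: 41

Derivation:
Step 0 (initial): 3 infected
Step 1: +9 new -> 12 infected
Step 2: +14 new -> 26 infected
Step 3: +11 new -> 37 infected
Step 4: +4 new -> 41 infected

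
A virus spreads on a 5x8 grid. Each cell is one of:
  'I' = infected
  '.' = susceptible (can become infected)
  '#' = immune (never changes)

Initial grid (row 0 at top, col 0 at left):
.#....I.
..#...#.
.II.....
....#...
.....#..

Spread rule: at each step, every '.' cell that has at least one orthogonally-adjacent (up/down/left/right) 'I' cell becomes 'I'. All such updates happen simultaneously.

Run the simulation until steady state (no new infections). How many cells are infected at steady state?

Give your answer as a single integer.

Step 0 (initial): 3 infected
Step 1: +7 new -> 10 infected
Step 2: +10 new -> 20 infected
Step 3: +7 new -> 27 infected
Step 4: +5 new -> 32 infected
Step 5: +2 new -> 34 infected
Step 6: +1 new -> 35 infected
Step 7: +0 new -> 35 infected

Answer: 35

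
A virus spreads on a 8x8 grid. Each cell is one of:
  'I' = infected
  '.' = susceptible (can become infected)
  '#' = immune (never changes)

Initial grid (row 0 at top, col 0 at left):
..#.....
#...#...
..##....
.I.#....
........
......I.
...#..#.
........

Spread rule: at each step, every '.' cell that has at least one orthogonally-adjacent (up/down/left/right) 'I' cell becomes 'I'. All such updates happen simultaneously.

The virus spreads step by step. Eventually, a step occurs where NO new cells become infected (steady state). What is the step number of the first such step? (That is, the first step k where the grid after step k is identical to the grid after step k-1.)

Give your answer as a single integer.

Answer: 7

Derivation:
Step 0 (initial): 2 infected
Step 1: +7 new -> 9 infected
Step 2: +11 new -> 20 infected
Step 3: +14 new -> 34 infected
Step 4: +11 new -> 45 infected
Step 5: +8 new -> 53 infected
Step 6: +3 new -> 56 infected
Step 7: +0 new -> 56 infected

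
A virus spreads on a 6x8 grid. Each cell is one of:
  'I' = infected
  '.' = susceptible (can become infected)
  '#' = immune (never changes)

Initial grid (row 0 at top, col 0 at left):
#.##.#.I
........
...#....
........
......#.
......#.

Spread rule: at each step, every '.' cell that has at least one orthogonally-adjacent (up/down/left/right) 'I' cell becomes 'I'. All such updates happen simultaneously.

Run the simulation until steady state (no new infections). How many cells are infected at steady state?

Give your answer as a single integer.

Answer: 41

Derivation:
Step 0 (initial): 1 infected
Step 1: +2 new -> 3 infected
Step 2: +2 new -> 5 infected
Step 3: +3 new -> 8 infected
Step 4: +4 new -> 12 infected
Step 5: +5 new -> 17 infected
Step 6: +3 new -> 20 infected
Step 7: +5 new -> 25 infected
Step 8: +6 new -> 31 infected
Step 9: +4 new -> 35 infected
Step 10: +3 new -> 38 infected
Step 11: +2 new -> 40 infected
Step 12: +1 new -> 41 infected
Step 13: +0 new -> 41 infected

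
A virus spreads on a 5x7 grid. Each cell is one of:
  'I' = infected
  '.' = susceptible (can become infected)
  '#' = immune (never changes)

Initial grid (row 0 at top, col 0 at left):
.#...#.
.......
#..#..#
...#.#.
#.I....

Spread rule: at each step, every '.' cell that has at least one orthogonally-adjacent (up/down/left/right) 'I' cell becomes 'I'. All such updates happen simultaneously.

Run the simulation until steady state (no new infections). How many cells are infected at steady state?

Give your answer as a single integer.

Step 0 (initial): 1 infected
Step 1: +3 new -> 4 infected
Step 2: +3 new -> 7 infected
Step 3: +5 new -> 12 infected
Step 4: +5 new -> 17 infected
Step 5: +5 new -> 22 infected
Step 6: +3 new -> 25 infected
Step 7: +1 new -> 26 infected
Step 8: +1 new -> 27 infected
Step 9: +0 new -> 27 infected

Answer: 27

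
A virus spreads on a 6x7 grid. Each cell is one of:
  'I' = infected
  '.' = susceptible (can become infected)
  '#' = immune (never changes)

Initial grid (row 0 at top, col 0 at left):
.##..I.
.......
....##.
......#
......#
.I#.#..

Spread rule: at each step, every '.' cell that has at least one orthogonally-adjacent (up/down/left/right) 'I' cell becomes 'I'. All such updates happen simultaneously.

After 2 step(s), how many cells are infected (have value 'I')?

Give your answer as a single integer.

Answer: 13

Derivation:
Step 0 (initial): 2 infected
Step 1: +5 new -> 7 infected
Step 2: +6 new -> 13 infected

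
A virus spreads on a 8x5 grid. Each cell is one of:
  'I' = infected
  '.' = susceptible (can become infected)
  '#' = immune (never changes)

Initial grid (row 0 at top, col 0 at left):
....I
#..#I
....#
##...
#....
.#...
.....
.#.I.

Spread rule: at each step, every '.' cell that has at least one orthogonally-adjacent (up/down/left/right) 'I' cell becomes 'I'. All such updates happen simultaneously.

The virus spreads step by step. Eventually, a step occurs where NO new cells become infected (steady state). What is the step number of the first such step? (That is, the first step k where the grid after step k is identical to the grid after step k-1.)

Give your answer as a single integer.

Step 0 (initial): 3 infected
Step 1: +4 new -> 7 infected
Step 2: +4 new -> 11 infected
Step 3: +6 new -> 17 infected
Step 4: +7 new -> 24 infected
Step 5: +7 new -> 31 infected
Step 6: +1 new -> 32 infected
Step 7: +0 new -> 32 infected

Answer: 7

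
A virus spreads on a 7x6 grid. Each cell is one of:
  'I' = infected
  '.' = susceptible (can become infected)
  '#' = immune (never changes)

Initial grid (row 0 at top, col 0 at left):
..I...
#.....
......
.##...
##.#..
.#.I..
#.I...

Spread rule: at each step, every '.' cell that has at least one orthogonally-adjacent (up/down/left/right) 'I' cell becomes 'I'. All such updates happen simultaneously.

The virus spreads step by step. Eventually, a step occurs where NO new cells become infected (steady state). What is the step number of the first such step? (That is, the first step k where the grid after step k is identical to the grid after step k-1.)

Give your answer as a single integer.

Answer: 6

Derivation:
Step 0 (initial): 3 infected
Step 1: +7 new -> 10 infected
Step 2: +9 new -> 19 infected
Step 3: +7 new -> 26 infected
Step 4: +5 new -> 31 infected
Step 5: +2 new -> 33 infected
Step 6: +0 new -> 33 infected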